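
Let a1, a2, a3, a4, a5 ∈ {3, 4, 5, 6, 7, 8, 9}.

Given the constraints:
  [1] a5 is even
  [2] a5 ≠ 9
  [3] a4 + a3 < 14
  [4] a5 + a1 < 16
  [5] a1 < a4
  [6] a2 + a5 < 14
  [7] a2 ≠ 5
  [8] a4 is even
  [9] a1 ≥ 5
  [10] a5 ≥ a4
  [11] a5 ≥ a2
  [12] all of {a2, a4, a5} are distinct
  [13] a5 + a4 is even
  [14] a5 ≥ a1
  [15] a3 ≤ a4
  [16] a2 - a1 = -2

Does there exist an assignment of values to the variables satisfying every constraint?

The assignment a1 = 5, a2 = 3, a3 = 6, a4 = 6, a5 = 8 works:
  constraint 3 holds since a4 + a3 = 12.
  constraint 4 holds since a5 + a1 = 13.
The rest check out directly.

Satisfiable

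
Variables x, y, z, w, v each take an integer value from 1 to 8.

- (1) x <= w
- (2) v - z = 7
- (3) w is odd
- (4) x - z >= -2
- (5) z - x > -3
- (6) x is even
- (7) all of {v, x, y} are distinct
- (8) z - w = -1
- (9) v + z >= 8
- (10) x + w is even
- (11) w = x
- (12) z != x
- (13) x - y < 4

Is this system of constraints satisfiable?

Constraint 6 makes x even and constraint 3 makes w odd, so x + w must be odd. Constraint 10 says x + w is even — contradiction.

Unsatisfiable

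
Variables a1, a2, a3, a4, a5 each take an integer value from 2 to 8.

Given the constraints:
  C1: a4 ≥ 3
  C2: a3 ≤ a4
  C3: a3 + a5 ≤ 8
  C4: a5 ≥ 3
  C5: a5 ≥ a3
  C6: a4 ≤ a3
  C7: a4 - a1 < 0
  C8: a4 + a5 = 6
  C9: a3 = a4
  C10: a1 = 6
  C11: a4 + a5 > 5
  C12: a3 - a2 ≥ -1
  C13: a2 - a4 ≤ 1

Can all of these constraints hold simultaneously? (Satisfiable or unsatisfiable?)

Satisfiable

One satisfying assignment is a1 = 6, a2 = 2, a3 = 3, a4 = 3, a5 = 3.
For the less obvious constraints — constraint 3: a3 + a5 = 6; constraint 7: a4 - a1 = -3; constraint 8: a4 + a5 = 6 — and the others hold by inspection.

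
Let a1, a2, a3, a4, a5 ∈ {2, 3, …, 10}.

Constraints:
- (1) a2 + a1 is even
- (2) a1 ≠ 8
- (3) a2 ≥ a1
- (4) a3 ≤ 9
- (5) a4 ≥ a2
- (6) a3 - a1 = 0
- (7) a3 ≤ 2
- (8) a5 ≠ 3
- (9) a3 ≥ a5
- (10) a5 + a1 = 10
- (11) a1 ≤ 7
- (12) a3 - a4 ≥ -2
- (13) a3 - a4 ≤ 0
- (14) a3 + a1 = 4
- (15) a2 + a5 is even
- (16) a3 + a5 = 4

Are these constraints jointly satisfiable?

Unsatisfiable

From constraints 7 and 9: a5 ≤ a3 ≤ 2. From constraint 11: a1 ≤ 7. Hence a5 + a1 ≤ 9. But constraint 10 requires a5 + a1 = 10, and 10 > 9. Contradiction.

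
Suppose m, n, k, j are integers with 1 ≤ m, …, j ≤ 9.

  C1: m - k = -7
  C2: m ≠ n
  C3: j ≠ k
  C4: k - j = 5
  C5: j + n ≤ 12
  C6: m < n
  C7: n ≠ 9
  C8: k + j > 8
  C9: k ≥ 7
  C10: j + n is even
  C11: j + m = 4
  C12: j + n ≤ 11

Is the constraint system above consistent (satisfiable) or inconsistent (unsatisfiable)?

Satisfiable

Try m = 1, n = 7, k = 8, j = 3.
Check constraint 1: m - k = -7; constraint 4: k - j = 5; constraint 5: j + n = 10. The remaining constraints are straightforward to verify.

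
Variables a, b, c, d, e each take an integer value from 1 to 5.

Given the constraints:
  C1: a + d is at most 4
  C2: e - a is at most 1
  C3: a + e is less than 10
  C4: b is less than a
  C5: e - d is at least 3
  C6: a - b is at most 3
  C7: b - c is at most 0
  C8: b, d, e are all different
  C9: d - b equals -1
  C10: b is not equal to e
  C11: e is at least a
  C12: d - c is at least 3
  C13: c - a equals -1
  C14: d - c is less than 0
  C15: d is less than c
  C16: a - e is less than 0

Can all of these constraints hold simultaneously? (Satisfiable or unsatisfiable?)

Constraints 2, 5, 6, 7, and 12 give d − c ≥ 3, c − b ≥ 0, b − a ≥ -3, a − e ≥ -1, e − d ≥ 3.
Adding all 5 inequalities: the left sides telescope to 0, and the right sides sum to 3 + 0 + (-3) + (-1) + 3 = 2. So 0 ≥ 2, which is false.

Unsatisfiable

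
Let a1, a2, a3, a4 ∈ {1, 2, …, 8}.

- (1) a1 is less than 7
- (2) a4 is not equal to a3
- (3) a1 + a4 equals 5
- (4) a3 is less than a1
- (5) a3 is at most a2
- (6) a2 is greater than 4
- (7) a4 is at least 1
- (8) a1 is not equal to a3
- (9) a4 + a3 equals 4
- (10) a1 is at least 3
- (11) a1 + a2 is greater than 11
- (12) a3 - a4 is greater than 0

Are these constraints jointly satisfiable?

Satisfiable

One satisfying assignment is a1 = 4, a2 = 8, a3 = 3, a4 = 1.
For the less obvious constraints — constraint 3: a1 + a4 = 5; constraint 9: a4 + a3 = 4; constraint 11: a1 + a2 = 12 — and the others hold by inspection.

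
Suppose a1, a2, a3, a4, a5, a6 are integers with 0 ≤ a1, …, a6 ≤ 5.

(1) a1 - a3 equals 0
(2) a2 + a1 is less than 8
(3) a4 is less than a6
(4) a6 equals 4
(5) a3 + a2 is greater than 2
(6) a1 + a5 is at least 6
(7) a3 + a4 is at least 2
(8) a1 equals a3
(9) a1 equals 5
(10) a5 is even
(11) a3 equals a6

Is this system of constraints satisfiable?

Unsatisfiable

Constraint 9 fixes a1 = 5 and constraint 4 fixes a6 = 4. Constraints 8 and 11 give a1 = a3 = a6, so a1 = a6. But 5 ≠ 4 — contradiction.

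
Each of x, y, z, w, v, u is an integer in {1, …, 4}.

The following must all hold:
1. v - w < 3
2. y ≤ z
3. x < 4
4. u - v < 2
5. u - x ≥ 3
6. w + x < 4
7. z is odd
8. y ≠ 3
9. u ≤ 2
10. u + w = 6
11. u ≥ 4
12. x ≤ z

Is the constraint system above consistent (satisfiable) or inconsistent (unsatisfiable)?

Unsatisfiable

From constraint 11: u ≥ 4. From constraint 9: u ≤ 2. But 2 < 4, so no value of u works.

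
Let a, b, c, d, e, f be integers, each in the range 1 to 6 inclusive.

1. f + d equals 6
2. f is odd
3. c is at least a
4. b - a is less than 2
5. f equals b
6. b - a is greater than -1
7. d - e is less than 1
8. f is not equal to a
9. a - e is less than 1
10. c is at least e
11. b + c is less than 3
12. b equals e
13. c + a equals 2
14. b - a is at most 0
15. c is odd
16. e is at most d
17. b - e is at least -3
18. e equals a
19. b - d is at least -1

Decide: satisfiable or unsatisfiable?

From constraints 5, 12, and 18, f = b = e = a, so f = a. But constraint 8 says f ≠ a. Contradiction.

Unsatisfiable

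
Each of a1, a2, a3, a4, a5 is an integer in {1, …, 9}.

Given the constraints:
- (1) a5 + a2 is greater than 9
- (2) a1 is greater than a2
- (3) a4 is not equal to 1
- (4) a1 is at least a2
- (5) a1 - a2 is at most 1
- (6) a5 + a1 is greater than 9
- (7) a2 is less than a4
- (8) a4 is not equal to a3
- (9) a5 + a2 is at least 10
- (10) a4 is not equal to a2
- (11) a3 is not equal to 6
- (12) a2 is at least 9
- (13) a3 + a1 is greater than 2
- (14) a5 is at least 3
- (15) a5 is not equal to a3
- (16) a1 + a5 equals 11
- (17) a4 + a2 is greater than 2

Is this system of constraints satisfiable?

From constraints 4 and 12: a1 ≥ a2 ≥ 9. From constraint 14: a5 ≥ 3. Hence a1 + a5 ≥ 12. But constraint 16 requires a1 + a5 = 11, and 11 < 12. Contradiction.

Unsatisfiable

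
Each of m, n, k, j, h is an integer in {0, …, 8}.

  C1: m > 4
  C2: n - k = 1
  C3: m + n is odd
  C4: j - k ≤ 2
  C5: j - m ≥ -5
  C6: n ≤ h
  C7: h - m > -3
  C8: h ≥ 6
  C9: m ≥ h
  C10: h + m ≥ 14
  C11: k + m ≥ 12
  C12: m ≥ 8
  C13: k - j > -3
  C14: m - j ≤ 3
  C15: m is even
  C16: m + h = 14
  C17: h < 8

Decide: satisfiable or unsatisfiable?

The assignment m = 8, n = 5, k = 4, j = 5, h = 6 works:
  constraint 2 holds since n - k = 1.
  constraint 4 holds since j - k = 1.
The rest check out directly.

Satisfiable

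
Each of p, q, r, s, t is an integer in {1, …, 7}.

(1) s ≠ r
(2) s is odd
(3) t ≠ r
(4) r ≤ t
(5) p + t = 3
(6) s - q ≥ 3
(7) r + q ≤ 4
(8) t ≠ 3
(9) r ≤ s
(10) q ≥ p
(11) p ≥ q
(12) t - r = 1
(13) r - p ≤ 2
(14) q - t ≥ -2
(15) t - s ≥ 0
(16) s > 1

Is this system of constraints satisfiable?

Unsatisfiable

Constraints 6, 14, and 15 give q − t ≥ -2, t − s ≥ 0, s − q ≥ 3.
Adding all 3 inequalities: the left sides telescope to 0, and the right sides sum to (-2) + 0 + 3 = 1. So 0 ≥ 1, which is false.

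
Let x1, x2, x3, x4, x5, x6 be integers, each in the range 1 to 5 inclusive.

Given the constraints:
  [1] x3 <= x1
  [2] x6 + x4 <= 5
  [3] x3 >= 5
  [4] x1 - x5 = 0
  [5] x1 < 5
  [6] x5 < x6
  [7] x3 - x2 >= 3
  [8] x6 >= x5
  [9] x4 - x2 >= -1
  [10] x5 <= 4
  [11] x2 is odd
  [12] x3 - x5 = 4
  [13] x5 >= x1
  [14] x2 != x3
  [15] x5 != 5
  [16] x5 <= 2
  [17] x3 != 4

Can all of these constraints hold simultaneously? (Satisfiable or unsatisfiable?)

Unsatisfiable

From constraints 1 and 3: x1 ≥ x3 and x3 ≥ 5, so x1 ≥ 5. From constraints 10 and 13: x1 ≤ x5 and x5 ≤ 4, so x1 ≤ 4. But 4 < 5, so no value of x1 works.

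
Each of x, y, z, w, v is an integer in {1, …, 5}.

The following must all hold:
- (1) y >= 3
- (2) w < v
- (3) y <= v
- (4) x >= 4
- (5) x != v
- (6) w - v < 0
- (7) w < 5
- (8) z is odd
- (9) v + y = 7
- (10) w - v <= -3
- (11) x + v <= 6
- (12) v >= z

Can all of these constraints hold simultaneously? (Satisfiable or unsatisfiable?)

Unsatisfiable

From constraint 4: x ≥ 4. From constraints 1 and 3: v ≥ y ≥ 3. Hence x + v ≥ 7. But constraint 11 requires x + v ≤ 6, and 6 < 7. Contradiction.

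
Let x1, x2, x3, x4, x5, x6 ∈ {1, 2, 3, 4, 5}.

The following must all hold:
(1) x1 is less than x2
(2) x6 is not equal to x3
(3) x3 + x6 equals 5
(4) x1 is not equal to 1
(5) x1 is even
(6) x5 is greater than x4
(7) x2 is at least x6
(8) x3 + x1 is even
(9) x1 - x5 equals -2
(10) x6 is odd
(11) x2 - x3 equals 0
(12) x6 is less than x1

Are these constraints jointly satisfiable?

Satisfiable

Take x1 = 2, x2 = 4, x3 = 4, x4 = 2, x5 = 4, x6 = 1. Then constraint 3: x3 + x6 = 5; constraint 9: x1 - x5 = -2, and every other listed constraint is also met.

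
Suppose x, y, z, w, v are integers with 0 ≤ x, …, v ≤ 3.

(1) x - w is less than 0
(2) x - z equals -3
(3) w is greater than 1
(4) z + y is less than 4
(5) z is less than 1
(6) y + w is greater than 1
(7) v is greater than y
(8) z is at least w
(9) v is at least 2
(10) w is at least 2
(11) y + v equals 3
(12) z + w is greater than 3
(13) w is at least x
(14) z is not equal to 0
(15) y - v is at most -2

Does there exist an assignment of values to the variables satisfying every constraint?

From constraints 8 and 10: z ≥ w and w ≥ 2, so z ≥ 2. From constraint 5: z ≤ 0. But 0 < 2, so no value of z works.

Unsatisfiable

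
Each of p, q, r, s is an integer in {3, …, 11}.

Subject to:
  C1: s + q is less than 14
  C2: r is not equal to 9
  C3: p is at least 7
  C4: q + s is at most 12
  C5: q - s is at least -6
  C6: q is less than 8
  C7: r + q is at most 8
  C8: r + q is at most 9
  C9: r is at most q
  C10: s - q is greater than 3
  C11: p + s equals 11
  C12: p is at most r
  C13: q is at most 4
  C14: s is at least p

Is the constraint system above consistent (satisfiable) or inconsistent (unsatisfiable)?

From constraints 3 and 12: r ≥ p and p ≥ 7, so r ≥ 7. From constraints 9 and 13: r ≤ q and q ≤ 4, so r ≤ 4. But 4 < 7, so no value of r works.

Unsatisfiable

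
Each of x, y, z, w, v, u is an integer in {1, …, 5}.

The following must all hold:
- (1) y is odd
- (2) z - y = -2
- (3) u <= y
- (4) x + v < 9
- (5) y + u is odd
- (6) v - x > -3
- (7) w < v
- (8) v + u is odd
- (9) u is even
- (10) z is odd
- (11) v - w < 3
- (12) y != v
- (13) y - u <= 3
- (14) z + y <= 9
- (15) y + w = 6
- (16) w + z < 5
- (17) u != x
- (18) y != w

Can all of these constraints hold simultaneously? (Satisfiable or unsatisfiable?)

Take x = 5, y = 5, z = 3, w = 1, v = 3, u = 2. Then constraint 2: z - y = -2; constraint 4: x + v = 8, and every other listed constraint is also met.

Satisfiable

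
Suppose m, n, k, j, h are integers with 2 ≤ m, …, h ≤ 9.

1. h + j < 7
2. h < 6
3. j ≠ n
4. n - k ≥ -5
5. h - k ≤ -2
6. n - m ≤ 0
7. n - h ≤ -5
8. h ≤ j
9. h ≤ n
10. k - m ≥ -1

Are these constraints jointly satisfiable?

Unsatisfiable

Constraints 4, 5, and 7 give k − h ≥ 2, h − n ≥ 5, n − k ≥ -5.
Adding all 3 inequalities: the left sides telescope to 0, and the right sides sum to 2 + 5 + (-5) = 2. So 0 ≥ 2, which is false.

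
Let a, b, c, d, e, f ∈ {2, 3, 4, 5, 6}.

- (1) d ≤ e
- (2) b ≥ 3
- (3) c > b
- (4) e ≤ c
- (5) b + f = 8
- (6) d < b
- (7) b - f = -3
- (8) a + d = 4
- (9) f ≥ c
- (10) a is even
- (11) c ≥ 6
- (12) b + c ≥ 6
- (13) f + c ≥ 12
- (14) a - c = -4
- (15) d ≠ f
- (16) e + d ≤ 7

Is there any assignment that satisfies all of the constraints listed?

Unsatisfiable

From constraint 2: b ≥ 3. From constraints 9 and 11: f ≥ c ≥ 6. Hence b + f ≥ 9. But constraint 5 requires b + f = 8, and 8 < 9. Contradiction.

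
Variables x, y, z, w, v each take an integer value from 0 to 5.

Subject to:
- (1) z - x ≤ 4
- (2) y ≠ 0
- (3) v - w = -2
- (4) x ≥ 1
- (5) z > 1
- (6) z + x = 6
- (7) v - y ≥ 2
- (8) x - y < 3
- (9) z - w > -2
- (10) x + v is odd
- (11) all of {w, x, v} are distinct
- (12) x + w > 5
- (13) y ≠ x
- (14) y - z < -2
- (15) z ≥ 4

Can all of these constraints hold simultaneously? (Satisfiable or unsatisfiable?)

The assignment x = 2, y = 1, z = 4, w = 5, v = 3 works:
  constraint 1 holds since z - x = 2.
  constraint 3 holds since v - w = -2.
The rest check out directly.

Satisfiable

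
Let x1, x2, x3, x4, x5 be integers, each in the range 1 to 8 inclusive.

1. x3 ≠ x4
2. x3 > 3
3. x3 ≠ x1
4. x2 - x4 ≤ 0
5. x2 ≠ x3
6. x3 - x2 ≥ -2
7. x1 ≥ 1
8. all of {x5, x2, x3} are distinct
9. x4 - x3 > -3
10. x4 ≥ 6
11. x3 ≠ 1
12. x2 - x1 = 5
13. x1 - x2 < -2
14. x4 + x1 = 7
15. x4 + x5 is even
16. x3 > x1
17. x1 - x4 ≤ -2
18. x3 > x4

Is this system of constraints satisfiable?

Take x1 = 1, x2 = 6, x3 = 7, x4 = 6, x5 = 2. Then constraint 4: x2 - x4 = 0; constraint 6: x3 - x2 = 1, and every other listed constraint is also met.

Satisfiable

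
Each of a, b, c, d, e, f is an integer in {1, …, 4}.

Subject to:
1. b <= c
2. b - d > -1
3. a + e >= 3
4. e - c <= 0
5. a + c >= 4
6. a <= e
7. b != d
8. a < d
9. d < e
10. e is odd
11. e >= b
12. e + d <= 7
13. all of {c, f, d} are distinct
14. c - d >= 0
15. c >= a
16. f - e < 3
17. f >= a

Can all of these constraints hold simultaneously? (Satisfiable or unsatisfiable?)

The assignment a = 1, b = 3, c = 4, d = 2, e = 3, f = 3 works:
  constraint 2 holds since b - d = 1.
  constraint 3 holds since a + e = 4.
The rest check out directly.

Satisfiable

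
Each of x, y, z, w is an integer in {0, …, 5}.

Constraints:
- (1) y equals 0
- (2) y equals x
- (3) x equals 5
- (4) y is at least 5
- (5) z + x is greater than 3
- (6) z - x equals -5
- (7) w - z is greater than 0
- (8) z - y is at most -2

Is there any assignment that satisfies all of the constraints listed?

Unsatisfiable

Constraint 1 fixes y = 0 and constraint 3 fixes x = 5, but constraint 2 requires y = x. Since 0 ≠ 5, contradiction.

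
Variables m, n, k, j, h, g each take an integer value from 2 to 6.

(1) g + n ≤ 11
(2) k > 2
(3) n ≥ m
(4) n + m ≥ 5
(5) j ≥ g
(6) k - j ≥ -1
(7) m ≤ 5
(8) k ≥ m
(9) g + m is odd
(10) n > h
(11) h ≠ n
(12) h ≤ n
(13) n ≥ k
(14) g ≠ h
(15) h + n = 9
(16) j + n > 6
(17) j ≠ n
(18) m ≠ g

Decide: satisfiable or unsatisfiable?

Satisfiable

The assignment m = 2, n = 5, k = 5, j = 4, h = 4, g = 3 works:
  constraint 1 holds since g + n = 8.
  constraint 4 holds since n + m = 7.
The rest check out directly.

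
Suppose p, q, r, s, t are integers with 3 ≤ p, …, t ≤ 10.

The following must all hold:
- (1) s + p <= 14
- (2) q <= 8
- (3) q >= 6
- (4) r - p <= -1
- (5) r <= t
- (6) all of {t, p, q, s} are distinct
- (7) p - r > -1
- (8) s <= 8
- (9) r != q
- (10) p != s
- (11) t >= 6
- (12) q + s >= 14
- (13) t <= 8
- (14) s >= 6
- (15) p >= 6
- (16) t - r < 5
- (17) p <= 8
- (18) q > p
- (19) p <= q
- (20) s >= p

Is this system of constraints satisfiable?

Unsatisfiable

Constraints 2, 3, 8, 11, 13, 14, 15, and 17 confine each of t, p, q, s to the 3 values {6, …, 8}.
Constraint 6 requires all 4 of them to be distinct, but only 3 values are available — impossible by the pigeonhole principle.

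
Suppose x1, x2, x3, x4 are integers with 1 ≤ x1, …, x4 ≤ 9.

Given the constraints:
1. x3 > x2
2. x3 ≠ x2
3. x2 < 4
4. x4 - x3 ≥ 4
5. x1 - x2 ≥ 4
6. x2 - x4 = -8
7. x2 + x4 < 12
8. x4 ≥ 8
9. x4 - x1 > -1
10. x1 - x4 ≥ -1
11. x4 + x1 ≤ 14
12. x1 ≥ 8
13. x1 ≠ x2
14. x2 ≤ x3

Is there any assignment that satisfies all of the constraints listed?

From constraint 8: x4 ≥ 8. From constraint 12: x1 ≥ 8. Hence x4 + x1 ≥ 16. But constraint 11 requires x4 + x1 ≤ 14, and 14 < 16. Contradiction.

Unsatisfiable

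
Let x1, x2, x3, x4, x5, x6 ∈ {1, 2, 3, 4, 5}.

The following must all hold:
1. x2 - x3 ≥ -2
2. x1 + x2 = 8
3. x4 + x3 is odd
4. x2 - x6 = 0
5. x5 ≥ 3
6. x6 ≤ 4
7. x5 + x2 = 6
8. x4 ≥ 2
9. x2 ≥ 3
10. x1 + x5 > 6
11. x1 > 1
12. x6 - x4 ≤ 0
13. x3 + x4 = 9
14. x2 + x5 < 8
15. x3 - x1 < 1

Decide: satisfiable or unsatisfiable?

Setting (x1, x2, x3, x4, x5, x6) = (5, 3, 4, 5, 3, 3) satisfies everything: constraint 1: x2 - x3 = -1; constraint 2: x1 + x2 = 8; constraint 4: x2 - x6 = 0, and the others follow.

Satisfiable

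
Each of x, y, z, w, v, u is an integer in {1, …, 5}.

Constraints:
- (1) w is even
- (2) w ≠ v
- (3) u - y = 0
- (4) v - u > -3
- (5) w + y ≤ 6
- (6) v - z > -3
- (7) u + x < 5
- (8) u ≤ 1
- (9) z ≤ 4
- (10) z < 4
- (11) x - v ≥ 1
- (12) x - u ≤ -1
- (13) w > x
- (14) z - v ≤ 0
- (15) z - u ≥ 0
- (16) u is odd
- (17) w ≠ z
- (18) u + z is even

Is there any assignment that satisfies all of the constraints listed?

Constraints 11, 12, 14, and 15 give x − v ≥ 1, v − z ≥ 0, z − u ≥ 0, u − x ≥ 1.
Adding all 4 inequalities: the left sides telescope to 0, and the right sides sum to 1 + 0 + 0 + 1 = 2. So 0 ≥ 2, which is false.

Unsatisfiable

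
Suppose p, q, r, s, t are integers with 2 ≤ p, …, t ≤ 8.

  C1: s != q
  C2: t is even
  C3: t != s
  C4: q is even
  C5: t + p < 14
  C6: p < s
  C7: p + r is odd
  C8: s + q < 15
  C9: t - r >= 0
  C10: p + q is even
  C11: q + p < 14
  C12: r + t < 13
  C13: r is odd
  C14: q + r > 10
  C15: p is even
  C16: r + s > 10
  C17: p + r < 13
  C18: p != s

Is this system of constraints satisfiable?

Satisfiable

The assignment p = 6, q = 6, r = 5, s = 8, t = 6 works:
  constraint 5 holds since t + p = 12.
  constraint 8 holds since s + q = 14.
The rest check out directly.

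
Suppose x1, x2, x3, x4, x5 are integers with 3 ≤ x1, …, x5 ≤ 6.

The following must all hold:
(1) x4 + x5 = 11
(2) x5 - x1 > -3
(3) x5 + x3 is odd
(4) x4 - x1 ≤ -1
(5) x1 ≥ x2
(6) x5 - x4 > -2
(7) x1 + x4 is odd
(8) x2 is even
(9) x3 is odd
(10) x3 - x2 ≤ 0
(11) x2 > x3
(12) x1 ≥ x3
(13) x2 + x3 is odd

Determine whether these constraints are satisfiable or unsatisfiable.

Satisfiable

One satisfying assignment is x1 = 6, x2 = 6, x3 = 5, x4 = 5, x5 = 6.
For the less obvious constraints — constraint 1: x4 + x5 = 11; constraint 2: x5 - x1 = 0 — and the others hold by inspection.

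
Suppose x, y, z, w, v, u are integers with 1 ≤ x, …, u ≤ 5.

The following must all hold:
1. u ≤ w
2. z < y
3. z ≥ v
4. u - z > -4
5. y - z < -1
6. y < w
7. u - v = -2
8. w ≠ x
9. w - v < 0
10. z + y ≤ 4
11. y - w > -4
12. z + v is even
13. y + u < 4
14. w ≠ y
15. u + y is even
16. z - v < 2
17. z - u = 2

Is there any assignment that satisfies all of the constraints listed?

Unsatisfiable

Constraints 2, 3, 6, and 9 give w < v, v ≤ z, z < y, y < w. Chaining: w < v ≤ z < y < w, which forces w < w — impossible.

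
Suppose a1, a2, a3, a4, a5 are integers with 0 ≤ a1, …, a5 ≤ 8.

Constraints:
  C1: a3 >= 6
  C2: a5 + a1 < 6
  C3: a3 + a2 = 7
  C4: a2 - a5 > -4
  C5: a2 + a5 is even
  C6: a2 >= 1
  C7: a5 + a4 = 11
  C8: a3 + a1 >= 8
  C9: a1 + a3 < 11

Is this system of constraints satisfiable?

Try a1 = 2, a2 = 1, a3 = 6, a4 = 8, a5 = 3.
Check constraint 2: a5 + a1 = 5; constraint 3: a3 + a2 = 7. The remaining constraints are straightforward to verify.

Satisfiable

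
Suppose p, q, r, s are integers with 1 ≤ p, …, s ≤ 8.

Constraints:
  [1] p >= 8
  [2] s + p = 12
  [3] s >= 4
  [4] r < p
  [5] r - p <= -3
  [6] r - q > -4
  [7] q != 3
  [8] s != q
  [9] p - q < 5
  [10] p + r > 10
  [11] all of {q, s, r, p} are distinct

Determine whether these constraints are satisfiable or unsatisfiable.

Setting (p, q, r, s) = (8, 5, 3, 4) satisfies everything: constraint 2: s + p = 12; constraint 5: r - p = -5, and the others follow.

Satisfiable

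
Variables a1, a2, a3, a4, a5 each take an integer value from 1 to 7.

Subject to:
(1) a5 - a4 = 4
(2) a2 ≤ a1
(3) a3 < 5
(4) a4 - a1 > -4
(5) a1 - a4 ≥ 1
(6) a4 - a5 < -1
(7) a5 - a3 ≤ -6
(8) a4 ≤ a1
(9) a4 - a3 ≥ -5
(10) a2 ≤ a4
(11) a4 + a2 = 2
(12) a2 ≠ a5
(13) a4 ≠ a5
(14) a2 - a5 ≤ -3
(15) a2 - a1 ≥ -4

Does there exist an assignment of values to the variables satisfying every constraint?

Constraints 5, 7, 9, 14, and 15 give a5 − a2 ≥ 3, a2 − a1 ≥ -4, a1 − a4 ≥ 1, a4 − a3 ≥ -5, a3 − a5 ≥ 6.
Adding all 5 inequalities: the left sides telescope to 0, and the right sides sum to 3 + (-4) + 1 + (-5) + 6 = 1. So 0 ≥ 1, which is false.

Unsatisfiable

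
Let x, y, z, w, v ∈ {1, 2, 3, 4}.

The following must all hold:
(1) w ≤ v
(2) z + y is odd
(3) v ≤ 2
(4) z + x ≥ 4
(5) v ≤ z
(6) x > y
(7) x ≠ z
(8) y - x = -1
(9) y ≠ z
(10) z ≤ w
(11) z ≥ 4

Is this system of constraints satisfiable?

From constraints 10 and 11: w ≥ z and z ≥ 4, so w ≥ 4. From constraints 1 and 3: w ≤ v and v ≤ 2, so w ≤ 2. But 2 < 4, so no value of w works.

Unsatisfiable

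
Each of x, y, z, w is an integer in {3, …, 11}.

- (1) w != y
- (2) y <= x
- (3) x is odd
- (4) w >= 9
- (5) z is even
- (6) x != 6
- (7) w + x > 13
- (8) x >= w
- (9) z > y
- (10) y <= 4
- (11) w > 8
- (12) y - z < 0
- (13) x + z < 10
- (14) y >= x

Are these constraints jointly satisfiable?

From constraints 4 and 8: x ≥ w and w ≥ 9, so x ≥ 9. From constraints 10 and 14: x ≤ y and y ≤ 4, so x ≤ 4. But 4 < 9, so no value of x works.

Unsatisfiable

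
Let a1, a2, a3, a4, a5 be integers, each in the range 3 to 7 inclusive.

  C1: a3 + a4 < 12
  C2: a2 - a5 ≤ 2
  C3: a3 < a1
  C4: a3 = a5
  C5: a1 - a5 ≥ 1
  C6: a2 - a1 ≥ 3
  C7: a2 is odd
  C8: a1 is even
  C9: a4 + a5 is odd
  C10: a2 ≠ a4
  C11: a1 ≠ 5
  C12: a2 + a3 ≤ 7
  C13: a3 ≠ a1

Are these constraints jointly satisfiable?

Constraints 2, 5, and 6 give a5 − a2 ≥ -2, a2 − a1 ≥ 3, a1 − a5 ≥ 1.
Adding all 3 inequalities: the left sides telescope to 0, and the right sides sum to (-2) + 3 + 1 = 2. So 0 ≥ 2, which is false.

Unsatisfiable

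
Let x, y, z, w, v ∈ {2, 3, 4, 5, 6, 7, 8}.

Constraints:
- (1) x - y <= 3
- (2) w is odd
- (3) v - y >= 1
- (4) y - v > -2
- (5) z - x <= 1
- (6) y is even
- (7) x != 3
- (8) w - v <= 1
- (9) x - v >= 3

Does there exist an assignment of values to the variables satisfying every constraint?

Constraints 1, 3, and 9 give v − y ≥ 1, y − x ≥ -3, x − v ≥ 3.
Adding all 3 inequalities: the left sides telescope to 0, and the right sides sum to 1 + (-3) + 3 = 1. So 0 ≥ 1, which is false.

Unsatisfiable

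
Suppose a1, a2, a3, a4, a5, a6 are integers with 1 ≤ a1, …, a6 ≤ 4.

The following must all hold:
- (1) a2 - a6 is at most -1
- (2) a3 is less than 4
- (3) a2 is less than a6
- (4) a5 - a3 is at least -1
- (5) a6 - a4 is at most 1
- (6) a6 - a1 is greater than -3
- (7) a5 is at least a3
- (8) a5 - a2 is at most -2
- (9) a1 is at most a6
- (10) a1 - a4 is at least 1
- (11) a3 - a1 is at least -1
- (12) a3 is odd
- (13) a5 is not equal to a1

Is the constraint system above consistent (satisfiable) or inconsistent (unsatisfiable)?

Constraints 1, 4, 5, 8, 10, and 11 give a5 − a3 ≥ -1, a3 − a1 ≥ -1, a1 − a4 ≥ 1, a4 − a6 ≥ -1, a6 − a2 ≥ 1, a2 − a5 ≥ 2.
Adding all 6 inequalities: the left sides telescope to 0, and the right sides sum to (-1) + (-1) + 1 + (-1) + 1 + 2 = 1. So 0 ≥ 1, which is false.

Unsatisfiable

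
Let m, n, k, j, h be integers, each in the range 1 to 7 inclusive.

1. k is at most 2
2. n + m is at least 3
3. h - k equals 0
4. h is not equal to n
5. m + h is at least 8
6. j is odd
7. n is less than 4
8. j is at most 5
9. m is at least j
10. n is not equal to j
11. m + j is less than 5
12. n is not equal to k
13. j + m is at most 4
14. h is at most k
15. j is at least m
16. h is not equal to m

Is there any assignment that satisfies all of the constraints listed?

From constraints 8 and 15: m ≤ j ≤ 5. From constraints 1 and 14: h ≤ k ≤ 2. Hence m + h ≤ 7. But constraint 5 requires m + h ≥ 8, and 8 > 7. Contradiction.

Unsatisfiable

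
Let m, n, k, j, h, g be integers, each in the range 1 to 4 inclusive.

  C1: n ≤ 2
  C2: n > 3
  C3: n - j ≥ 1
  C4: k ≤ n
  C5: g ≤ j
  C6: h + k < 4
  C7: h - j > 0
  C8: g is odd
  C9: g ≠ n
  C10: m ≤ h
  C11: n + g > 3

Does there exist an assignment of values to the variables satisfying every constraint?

Unsatisfiable

From constraint 2: n ≥ 4. From constraint 1: n ≤ 2. But 2 < 4, so no value of n works.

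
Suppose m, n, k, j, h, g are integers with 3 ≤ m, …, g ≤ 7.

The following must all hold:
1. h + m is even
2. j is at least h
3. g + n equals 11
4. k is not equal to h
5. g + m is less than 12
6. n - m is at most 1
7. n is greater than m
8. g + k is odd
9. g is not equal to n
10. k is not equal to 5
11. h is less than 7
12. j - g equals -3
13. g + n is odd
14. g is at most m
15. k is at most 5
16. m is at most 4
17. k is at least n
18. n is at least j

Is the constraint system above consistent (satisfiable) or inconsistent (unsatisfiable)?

Unsatisfiable

From constraints 14 and 16: g ≤ m ≤ 4. From constraints 15 and 17: n ≤ k ≤ 5. Hence g + n ≤ 9. But constraint 3 requires g + n = 11, and 11 > 9. Contradiction.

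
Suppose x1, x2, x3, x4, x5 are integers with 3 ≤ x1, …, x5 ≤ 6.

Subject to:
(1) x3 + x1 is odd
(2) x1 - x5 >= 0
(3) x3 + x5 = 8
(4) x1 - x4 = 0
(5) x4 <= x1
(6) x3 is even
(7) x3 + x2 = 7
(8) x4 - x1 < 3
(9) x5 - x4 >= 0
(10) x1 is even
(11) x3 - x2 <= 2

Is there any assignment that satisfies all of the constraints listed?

Unsatisfiable

Constraint 6 makes x3 even and constraint 10 makes x1 even, so x3 + x1 must be even. Constraint 1 says x3 + x1 is odd — contradiction.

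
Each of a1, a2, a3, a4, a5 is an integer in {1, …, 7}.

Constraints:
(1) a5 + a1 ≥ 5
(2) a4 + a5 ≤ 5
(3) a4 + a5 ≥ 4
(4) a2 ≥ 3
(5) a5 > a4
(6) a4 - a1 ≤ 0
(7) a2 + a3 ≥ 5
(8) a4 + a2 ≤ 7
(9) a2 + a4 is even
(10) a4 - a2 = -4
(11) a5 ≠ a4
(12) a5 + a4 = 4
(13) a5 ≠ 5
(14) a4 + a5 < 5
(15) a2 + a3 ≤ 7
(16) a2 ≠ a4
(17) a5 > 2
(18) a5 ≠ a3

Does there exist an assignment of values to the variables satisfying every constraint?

Try a1 = 2, a2 = 5, a3 = 2, a4 = 1, a5 = 3.
Check constraint 1: a5 + a1 = 5; constraint 2: a4 + a5 = 4. The remaining constraints are straightforward to verify.

Satisfiable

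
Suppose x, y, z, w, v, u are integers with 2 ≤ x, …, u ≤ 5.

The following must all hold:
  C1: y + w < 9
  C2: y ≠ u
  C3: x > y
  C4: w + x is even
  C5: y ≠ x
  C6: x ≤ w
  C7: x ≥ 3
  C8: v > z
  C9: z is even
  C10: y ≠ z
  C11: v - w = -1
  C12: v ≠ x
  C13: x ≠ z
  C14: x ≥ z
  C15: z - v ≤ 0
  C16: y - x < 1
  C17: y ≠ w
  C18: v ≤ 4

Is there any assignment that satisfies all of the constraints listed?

Satisfiable

The assignment x = 4, y = 3, z = 2, w = 4, v = 3, u = 2 works:
  constraint 1 holds since y + w = 7.
  constraint 11 holds since v - w = -1.
The rest check out directly.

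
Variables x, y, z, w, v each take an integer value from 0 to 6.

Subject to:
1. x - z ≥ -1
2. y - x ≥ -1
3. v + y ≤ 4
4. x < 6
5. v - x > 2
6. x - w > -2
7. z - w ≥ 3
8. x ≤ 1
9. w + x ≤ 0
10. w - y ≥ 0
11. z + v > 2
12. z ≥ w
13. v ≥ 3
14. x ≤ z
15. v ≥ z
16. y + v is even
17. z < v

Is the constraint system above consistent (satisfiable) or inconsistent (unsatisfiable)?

Constraints 1, 2, 7, and 10 give x − z ≥ -1, z − w ≥ 3, w − y ≥ 0, y − x ≥ -1.
Adding all 4 inequalities: the left sides telescope to 0, and the right sides sum to (-1) + 3 + 0 + (-1) = 1. So 0 ≥ 1, which is false.

Unsatisfiable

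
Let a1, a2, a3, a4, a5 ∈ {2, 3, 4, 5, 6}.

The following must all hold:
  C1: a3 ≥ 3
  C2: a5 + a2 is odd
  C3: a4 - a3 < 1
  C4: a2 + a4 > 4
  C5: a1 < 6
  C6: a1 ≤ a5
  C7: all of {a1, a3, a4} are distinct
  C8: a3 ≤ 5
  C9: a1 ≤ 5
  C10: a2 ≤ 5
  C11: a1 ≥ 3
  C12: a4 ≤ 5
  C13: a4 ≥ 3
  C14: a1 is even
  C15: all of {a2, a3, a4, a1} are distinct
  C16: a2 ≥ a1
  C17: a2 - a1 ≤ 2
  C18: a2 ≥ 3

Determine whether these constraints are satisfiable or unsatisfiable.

Constraints 1, 8, 9, 10, 11, 12, 13, and 18 confine each of a2, a3, a4, a1 to the 3 values {3, …, 5}.
Constraint 15 requires all 4 of them to be distinct, but only 3 values are available — impossible by the pigeonhole principle.

Unsatisfiable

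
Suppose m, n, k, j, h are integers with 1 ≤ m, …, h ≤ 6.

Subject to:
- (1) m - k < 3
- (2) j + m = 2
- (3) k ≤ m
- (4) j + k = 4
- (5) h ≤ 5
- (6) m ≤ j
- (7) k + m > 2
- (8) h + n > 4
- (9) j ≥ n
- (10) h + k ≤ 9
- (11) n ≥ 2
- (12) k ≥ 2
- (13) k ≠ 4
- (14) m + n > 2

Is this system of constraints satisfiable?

From constraints 9 and 11: j ≥ n ≥ 2. From constraints 3 and 12: m ≥ k ≥ 2. Hence j + m ≥ 4. But constraint 2 requires j + m = 2, and 2 < 4. Contradiction.

Unsatisfiable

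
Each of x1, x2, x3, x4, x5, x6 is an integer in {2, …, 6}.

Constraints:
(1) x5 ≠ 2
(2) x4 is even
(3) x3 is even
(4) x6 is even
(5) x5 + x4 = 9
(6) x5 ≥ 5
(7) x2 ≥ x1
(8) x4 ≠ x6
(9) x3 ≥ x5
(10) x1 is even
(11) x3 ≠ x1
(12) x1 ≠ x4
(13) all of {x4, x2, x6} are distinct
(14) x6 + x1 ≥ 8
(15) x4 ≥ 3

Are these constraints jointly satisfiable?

Satisfiable

One satisfying assignment is x1 = 2, x2 = 3, x3 = 6, x4 = 4, x5 = 5, x6 = 6.
For the less obvious constraints — constraint 5: x5 + x4 = 9; constraint 14: x6 + x1 = 8 — and the others hold by inspection.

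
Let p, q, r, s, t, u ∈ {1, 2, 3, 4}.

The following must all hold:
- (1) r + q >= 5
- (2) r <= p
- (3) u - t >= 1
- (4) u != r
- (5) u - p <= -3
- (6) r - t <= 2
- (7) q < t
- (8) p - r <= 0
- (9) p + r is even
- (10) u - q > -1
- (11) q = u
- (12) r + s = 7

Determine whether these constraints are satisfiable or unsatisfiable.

Constraints 3, 5, 6, and 8 give u − t ≥ 1, t − r ≥ -2, r − p ≥ 0, p − u ≥ 3.
Adding all 4 inequalities: the left sides telescope to 0, and the right sides sum to 1 + (-2) + 0 + 3 = 2. So 0 ≥ 2, which is false.

Unsatisfiable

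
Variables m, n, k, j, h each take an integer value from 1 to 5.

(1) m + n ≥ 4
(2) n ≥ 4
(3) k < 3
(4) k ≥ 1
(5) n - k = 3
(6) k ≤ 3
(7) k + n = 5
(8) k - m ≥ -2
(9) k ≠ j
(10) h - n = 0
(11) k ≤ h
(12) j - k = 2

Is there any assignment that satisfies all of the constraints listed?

The assignment m = 2, n = 4, k = 1, j = 3, h = 4 works:
  constraint 1 holds since m + n = 6.
  constraint 5 holds since n - k = 3.
The rest check out directly.

Satisfiable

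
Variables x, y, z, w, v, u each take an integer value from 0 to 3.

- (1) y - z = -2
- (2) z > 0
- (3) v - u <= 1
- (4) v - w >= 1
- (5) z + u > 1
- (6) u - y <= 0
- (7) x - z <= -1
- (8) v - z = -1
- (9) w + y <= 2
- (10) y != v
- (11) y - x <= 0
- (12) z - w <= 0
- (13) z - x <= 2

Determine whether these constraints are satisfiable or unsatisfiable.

Constraints 3, 4, 6, 7, 11, and 12 give v − w ≥ 1, w − z ≥ 0, z − x ≥ 1, x − y ≥ 0, y − u ≥ 0, u − v ≥ -1.
Adding all 6 inequalities: the left sides telescope to 0, and the right sides sum to 1 + 0 + 1 + 0 + 0 + (-1) = 1. So 0 ≥ 1, which is false.

Unsatisfiable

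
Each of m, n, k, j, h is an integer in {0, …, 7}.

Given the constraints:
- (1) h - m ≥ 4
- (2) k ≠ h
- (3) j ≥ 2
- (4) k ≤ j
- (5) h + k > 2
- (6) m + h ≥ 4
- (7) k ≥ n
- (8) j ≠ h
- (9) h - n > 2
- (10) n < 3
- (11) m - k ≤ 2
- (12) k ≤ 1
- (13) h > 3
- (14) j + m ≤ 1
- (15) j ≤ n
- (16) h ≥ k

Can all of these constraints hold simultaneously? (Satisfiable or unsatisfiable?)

Unsatisfiable

From constraints 3 and 15: n ≥ j and j ≥ 2, so n ≥ 2. From constraints 7 and 12: n ≤ k and k ≤ 1, so n ≤ 1. But 1 < 2, so no value of n works.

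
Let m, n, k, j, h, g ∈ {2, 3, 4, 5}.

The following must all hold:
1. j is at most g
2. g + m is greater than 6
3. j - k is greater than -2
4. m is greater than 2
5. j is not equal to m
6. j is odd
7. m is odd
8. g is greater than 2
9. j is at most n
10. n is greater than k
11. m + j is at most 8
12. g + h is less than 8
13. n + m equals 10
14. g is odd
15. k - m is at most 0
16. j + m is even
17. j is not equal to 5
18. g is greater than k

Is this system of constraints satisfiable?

Satisfiable

One satisfying assignment is m = 5, n = 5, k = 2, j = 3, h = 3, g = 3.
For the less obvious constraints — constraint 2: g + m = 8; constraint 3: j - k = 1 — and the others hold by inspection.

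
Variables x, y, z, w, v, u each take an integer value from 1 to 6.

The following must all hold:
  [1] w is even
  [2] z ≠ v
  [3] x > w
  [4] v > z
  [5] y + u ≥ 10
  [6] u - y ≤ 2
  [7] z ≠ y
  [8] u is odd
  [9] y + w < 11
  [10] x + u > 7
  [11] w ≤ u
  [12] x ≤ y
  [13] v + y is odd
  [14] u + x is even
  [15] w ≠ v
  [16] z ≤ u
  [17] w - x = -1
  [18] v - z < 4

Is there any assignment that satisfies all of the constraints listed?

Satisfiable

Take x = 3, y = 6, z = 1, w = 2, v = 3, u = 5. Then constraint 5: y + u = 11; constraint 6: u - y = -1; constraint 9: y + w = 8, and every other listed constraint is also met.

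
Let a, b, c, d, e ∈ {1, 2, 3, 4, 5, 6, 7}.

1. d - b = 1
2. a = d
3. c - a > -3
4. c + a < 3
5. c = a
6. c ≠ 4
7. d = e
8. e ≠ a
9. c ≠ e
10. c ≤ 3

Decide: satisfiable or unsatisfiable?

Unsatisfiable

From constraints 2, 5, and 7, c = a = d = e, so c = e. But constraint 9 says c ≠ e. Contradiction.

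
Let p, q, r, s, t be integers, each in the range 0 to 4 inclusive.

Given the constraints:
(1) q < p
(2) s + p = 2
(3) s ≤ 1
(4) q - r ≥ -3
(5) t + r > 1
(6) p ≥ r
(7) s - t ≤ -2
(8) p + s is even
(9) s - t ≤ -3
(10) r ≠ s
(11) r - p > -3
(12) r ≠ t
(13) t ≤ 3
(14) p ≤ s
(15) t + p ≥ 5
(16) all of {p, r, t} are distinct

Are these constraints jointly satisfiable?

Unsatisfiable

From constraint 13: t ≤ 3. From constraints 3 and 14: p ≤ s ≤ 1. Hence t + p ≤ 4. But constraint 15 requires t + p ≥ 5, and 5 > 4. Contradiction.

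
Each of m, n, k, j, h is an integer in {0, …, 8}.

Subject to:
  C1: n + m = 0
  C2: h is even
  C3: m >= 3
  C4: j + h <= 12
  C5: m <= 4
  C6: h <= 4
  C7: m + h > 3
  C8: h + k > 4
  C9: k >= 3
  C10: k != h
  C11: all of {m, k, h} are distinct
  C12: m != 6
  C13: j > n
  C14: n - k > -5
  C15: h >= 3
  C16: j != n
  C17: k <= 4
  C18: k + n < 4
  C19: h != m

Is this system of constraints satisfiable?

Constraints 3, 5, 6, 9, 15, and 17 confine each of m, k, h to the 2 values {3, 4}.
Constraint 11 requires all 3 of them to be distinct, but only 2 values are available — impossible by the pigeonhole principle.

Unsatisfiable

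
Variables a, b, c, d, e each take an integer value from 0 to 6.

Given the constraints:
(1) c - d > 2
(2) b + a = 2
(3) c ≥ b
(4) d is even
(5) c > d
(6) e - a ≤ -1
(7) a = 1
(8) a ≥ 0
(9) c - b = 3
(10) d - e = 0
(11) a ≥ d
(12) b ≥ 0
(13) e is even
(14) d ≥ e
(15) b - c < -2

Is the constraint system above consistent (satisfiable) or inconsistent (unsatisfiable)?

The assignment a = 1, b = 1, c = 4, d = 0, e = 0 works:
  constraint 1 holds since c - d = 4.
  constraint 2 holds since b + a = 2.
  constraint 6 holds since e - a = -1.
The rest check out directly.

Satisfiable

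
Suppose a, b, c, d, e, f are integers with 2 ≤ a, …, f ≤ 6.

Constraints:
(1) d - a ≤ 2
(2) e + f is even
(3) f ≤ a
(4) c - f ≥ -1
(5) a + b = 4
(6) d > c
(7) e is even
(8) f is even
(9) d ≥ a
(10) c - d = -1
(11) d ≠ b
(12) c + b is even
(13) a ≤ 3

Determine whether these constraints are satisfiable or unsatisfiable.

Satisfiable

One satisfying assignment is a = 2, b = 2, c = 2, d = 3, e = 6, f = 2.
For the less obvious constraints — constraint 1: d - a = 1; constraint 4: c - f = 0; constraint 5: a + b = 4 — and the others hold by inspection.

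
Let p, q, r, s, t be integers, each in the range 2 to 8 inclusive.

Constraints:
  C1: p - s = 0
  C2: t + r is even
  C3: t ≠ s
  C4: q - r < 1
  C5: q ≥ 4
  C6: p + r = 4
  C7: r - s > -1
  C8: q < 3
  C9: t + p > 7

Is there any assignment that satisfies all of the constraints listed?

Unsatisfiable

From constraint 5: q ≥ 4. From constraint 8: q ≤ 2. But 2 < 4, so no value of q works.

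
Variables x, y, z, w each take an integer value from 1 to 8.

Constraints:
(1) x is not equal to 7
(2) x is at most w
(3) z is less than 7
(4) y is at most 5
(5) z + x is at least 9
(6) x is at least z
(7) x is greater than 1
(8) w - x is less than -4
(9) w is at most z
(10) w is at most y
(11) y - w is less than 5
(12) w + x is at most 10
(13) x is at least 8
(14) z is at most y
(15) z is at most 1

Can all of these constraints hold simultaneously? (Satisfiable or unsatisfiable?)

Unsatisfiable

From constraints 2 and 13: w ≥ x and x ≥ 8, so w ≥ 8. From constraints 9 and 15: w ≤ z and z ≤ 1, so w ≤ 1. But 1 < 8, so no value of w works.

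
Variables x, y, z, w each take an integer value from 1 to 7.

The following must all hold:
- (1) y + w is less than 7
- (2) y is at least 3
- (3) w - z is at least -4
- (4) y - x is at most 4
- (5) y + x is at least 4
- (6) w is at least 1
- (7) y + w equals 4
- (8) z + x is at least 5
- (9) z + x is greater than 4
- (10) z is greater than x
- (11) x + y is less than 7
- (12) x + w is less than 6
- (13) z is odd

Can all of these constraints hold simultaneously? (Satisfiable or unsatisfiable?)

Satisfiable

One satisfying assignment is x = 2, y = 3, z = 3, w = 1.
For the less obvious constraints — constraint 1: y + w = 4; constraint 3: w - z = -2 — and the others hold by inspection.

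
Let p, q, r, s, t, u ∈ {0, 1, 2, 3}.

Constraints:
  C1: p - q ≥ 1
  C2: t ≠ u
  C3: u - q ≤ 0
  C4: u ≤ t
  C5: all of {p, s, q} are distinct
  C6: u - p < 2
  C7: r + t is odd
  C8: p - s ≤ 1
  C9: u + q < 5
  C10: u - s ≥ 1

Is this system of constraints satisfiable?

Constraints 1, 3, 8, and 10 give p − q ≥ 1, q − u ≥ 0, u − s ≥ 1, s − p ≥ -1.
Adding all 4 inequalities: the left sides telescope to 0, and the right sides sum to 1 + 0 + 1 + (-1) = 1. So 0 ≥ 1, which is false.

Unsatisfiable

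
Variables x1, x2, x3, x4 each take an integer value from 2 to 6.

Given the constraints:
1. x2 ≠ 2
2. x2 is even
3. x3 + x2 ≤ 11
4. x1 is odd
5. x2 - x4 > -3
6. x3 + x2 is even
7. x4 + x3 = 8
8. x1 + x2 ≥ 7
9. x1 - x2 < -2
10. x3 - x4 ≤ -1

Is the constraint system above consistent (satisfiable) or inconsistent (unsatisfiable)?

One satisfying assignment is x1 = 3, x2 = 6, x3 = 2, x4 = 6.
For the less obvious constraints — constraint 3: x3 + x2 = 8; constraint 5: x2 - x4 = 0 — and the others hold by inspection.

Satisfiable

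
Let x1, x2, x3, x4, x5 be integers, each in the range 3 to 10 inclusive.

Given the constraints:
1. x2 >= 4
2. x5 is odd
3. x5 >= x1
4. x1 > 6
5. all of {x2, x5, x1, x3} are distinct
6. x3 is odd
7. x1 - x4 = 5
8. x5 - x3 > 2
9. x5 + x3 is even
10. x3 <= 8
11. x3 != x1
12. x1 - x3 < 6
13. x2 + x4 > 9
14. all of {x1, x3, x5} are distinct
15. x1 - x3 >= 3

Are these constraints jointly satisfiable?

Satisfiable

Try x1 = 8, x2 = 7, x3 = 5, x4 = 3, x5 = 9.
Check constraint 7: x1 - x4 = 5; constraint 8: x5 - x3 = 4; constraint 12: x1 - x3 = 3. The remaining constraints are straightforward to verify.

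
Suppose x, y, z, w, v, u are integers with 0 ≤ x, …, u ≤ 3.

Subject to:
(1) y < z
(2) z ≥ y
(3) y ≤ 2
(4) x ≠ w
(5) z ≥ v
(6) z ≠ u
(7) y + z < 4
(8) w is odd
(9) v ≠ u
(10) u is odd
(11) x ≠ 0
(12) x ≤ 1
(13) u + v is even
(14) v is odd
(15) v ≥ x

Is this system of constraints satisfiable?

Satisfiable

Take x = 1, y = 0, z = 1, w = 3, v = 1, u = 3. Then constraint 7: y + z = 1; constraint 8: w = 3 is odd, and every other listed constraint is also met.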